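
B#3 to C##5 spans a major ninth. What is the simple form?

Take out an octave (7 from the number): 9 − 7 = 2.
So a major ninth is an octave plus a major second. The quality is unchanged.

major second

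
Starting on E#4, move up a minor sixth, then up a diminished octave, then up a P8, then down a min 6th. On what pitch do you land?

E6

A minor sixth up from E#4 is C#5.
A diminished octave up from C#5 is C6.
C6 up a perfect octave → C7 (12 semitones).
C7 down a minor sixth → E6 (8 semitones).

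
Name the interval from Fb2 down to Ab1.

minor 6th

Descending from Fb2 to Ab1 is the same interval as ascending Ab1 to Fb2.
A to F spans six letter names (A-B-C-D-E-F) — that makes it a sixth of some quality.
At 8 semitones, Ab1→Fb2 falls one short of a major sixth: minor.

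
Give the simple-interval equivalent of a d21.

Subtracting seven from the interval number removes an octave: 21 − 14 = 7.
So a diminished twenty-first is 2 octaves plus a diminished seventh. The quality is unchanged.

diminished 7th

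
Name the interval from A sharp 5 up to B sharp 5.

A to B spans two letter names (A-B), so the interval is some kind of second.
The major second spans 2 semitones, and A#5 to B#5 is exactly 2 semitones — so this is a major second.

major 2nd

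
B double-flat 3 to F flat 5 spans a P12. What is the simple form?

Subtracting seven from the interval number removes an octave: 12 − 7 = 5.
Quality carries through unchanged, so the simple form is a perfect fifth.

perfect fifth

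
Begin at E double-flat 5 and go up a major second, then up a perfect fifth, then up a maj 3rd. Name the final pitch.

A major second up from Ebb5 is Fb5.
Fb5 up a perfect fifth → Cb6 (7 semitones).
Cb6 up a major third → Eb6 (4 semitones).

E flat 6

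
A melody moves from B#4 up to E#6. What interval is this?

B to E spans four letter names (B-C-D-E), plus an octave: an eleventh.
The perfect eleventh spans 17 semitones, and B#4 to E#6 is exactly 17 semitones — so this is a perfect eleventh.
(Equivalently, a compound perfect fourth: a perfect fourth plus an octave.)

perfect 11th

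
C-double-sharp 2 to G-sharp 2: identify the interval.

C to G spans five letter names (C-D-E-F-G), so the interval is some kind of fifth.
A perfect fifth would be 7 semitones; C##2 to G#2 is 6, one semitone narrower, so the interval is diminished.

diminished 5th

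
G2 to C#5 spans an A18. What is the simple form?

augmented fourth

Subtracting seven from the interval number removes an octave: 18 − 14 = 4.
That makes an augmented eighteenth a compound augmented fourth — 2 octaves plus an augmented fourth.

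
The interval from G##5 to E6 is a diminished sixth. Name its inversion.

augmented third

Interval numbers invert to sum to nine: 6 + 3 = 9, so a sixth inverts to a third.
And diminished becomes augmented under inversion, so we get an augmented third.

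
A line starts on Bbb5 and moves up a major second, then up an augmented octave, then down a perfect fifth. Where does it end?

Bbb5 up a major second → Cb6 (2 semitones).
Cb6 up an augmented octave → C7 (13 semitones).
C7 down a perfect fifth → F6 (7 semitones).

F6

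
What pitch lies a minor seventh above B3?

A4

Counting seven letter names up from B lands on A.
Moving 10 semitones up from B3 (the size of a minor seventh) reaches A4.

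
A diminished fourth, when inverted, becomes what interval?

Inverted interval numbers add to nine, so a fourth pairs with a fifth (4 + 5 = 9).
And diminished becomes augmented under inversion, so we get an augmented fifth.

augmented fifth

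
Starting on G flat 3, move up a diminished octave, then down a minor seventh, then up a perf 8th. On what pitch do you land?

A double-flat 4

A diminished octave up from Gb3 is Gbb4.
Down a minor seventh from Gbb4: Abb3 (10 semitones down).
A perfect octave up from Abb3 is Abb4.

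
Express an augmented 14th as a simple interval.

A7

Subtracting seven from the interval number removes an octave: 14 − 7 = 7.
So an augmented fourteenth is an octave plus an augmented seventh. The quality is unchanged.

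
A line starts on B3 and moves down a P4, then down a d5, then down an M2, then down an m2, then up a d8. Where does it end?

G#3

A perfect fourth down from B3 is F#3.
A diminished fifth down from F#3 is B#2.
Down a major second from B#2: A#2 (2 semitones down).
Down a minor second from A#2: G##2 (1 semitone down).
G##2 up a diminished octave → G#3 (11 semitones).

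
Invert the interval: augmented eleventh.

First reduce the compound augmented eleventh to its simple form, an augmented fourth.
Inverted interval numbers add to nine, so a fourth pairs with a fifth (4 + 5 = 9).
And augmented becomes diminished under inversion, so we get a diminished fifth.

diminished 5th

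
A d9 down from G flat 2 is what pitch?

The ninth's letter: G down two letter names plus an octave → F.
A diminished ninth spans 12 semitones, so from Gb2 the target pitch is F#1.

F sharp 1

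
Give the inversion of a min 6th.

major 3rd

The rule of nine gives the new number: 9 − 6 = 3, so a sixth becomes a third.
Quality inverts too: minor becomes major. That makes the inversion a major third.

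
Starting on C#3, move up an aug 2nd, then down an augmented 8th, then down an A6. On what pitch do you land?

Up an augmented second from C#3: D##3 (3 semitones up).
Down an augmented octave from D##3: D#2 (13 semitones down).
D#2 down an augmented sixth → F1 (10 semitones).

F1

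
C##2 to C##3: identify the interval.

perfect 8th

C to C is the same letter name, plus an octave, so the interval is some kind of octave.
The perfect octave spans 12 semitones, and C##2 to C##3 is exactly 12 semitones — so this is a perfect octave.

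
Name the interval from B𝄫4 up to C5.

augmented second

B to C spans two letter names (B-C) — that makes it a second of some quality.
Bbb4 to C5 spans 3 semitones — one semitone wider than the major second (2) — giving an augmented second.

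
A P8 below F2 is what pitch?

F1

The letter stays F (same as the start), shifted an octave down.
A perfect octave spans 12 semitones, so from F2 the target pitch is F1.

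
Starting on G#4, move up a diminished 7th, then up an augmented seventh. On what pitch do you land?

G#4 up a diminished seventh → F5 (9 semitones).
Up an augmented seventh from F5: E#6 (12 semitones up).

E#6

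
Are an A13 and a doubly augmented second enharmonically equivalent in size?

An augmented thirteenth spans 22 semitones; a doubly augmented second spans 4 semitones. They differ by 18.

No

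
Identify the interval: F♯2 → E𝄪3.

F to E spans seven letter names (F-G-A-B-C-D-E), so the interval is some kind of seventh.
A major seventh would be 11 semitones; F#2 to E##3 is 12, one semitone wider, so the interval is augmented.

A7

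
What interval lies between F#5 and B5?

perfect fourth

F to B spans four letter names (F-G-A-B) — that makes it a fourth of some quality.
F#5 to B5 is 5 semitones, matching the perfect fourth exactly, so the quality is perfect.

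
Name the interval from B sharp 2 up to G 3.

B to G spans six letter names (B-C-D-E-F-G): a sixth.
B#2 to G3 spans 7 semitones — two semitones narrower than the major sixth (9) — giving a diminished sixth.

diminished sixth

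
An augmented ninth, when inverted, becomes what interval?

First reduce the compound augmented ninth to its simple form, an augmented second.
The rule of nine gives the new number: 9 − 2 = 7, so a second becomes a seventh.
And augmented becomes diminished under inversion, so we get a diminished seventh.

diminished seventh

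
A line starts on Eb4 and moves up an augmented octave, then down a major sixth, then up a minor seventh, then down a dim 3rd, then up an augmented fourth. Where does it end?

G##5

Up an augmented octave from Eb4: E5 (13 semitones up).
A major sixth down from E5 is G4.
Up a minor seventh from G4: F5 (10 semitones up).
A diminished third down from F5 is D#5.
Up an augmented fourth from D#5: G##5 (6 semitones up).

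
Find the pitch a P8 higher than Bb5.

Bb6

An octave keeps the letter name B, an octave up from B.
A perfect octave spans 12 semitones, so from Bb5 the target pitch is Bb6.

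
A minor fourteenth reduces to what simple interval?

minor 7th

Take out an octave (7 from the number): 14 − 7 = 7.
That makes a minor fourteenth a compound minor seventh — an octave plus a minor seventh.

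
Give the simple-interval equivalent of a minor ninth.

Subtracting seven from the interval number removes an octave: 9 − 7 = 2.
That makes a minor ninth a compound minor second — an octave plus a minor second.

minor 2nd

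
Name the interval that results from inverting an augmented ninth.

d7

First reduce the compound augmented ninth to its simple form, an augmented second.
Interval numbers invert to sum to nine: 2 + 7 = 9, so a second inverts to a seventh.
The quality also flips — augmented becomes diminished — giving a diminished seventh.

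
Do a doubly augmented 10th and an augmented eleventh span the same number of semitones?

Yes

A doubly augmented tenth = 18 semitones = an augmented eleventh; enharmonically equal.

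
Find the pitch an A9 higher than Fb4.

G5

Two letters up from F (plus an octave) reaches G.
An augmented ninth is 15 semitones; 15 semitones up from Fb4 gives G5.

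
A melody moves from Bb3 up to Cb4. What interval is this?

minor second

B to C spans two letter names (B-C) — that makes it a second of some quality.
At 1 semitone, Bb3→Cb4 falls one short of a major second: minor.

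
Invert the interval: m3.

major sixth

Inverted interval numbers add to nine, so a third pairs with a sixth (3 + 6 = 9).
And minor becomes major under inversion, so we get a major sixth.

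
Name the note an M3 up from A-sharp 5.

Three letter names up from A: C.
A major third spans 4 semitones, so from A#5 the target pitch is C##6.

C-double-sharp 6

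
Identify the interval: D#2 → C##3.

D to C spans seven letter names (D-E-F-G-A-B-C) — that makes it a seventh of some quality.
The major seventh spans 11 semitones, and D#2 to C##3 is exactly 11 semitones — so this is a major seventh.

major seventh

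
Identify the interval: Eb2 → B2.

E to B spans five letter names (E-F-G-A-B), so the interval is some kind of fifth.
The perfect fifth is 7 semitones; here we have 8, one semitone wider: augmented.

augmented fifth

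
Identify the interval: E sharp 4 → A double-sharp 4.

A4

E to A spans four letter names (E-F-G-A): a fourth.
A perfect fourth would be 5 semitones; E#4 to A##4 is 6, one semitone wider, so the interval is augmented.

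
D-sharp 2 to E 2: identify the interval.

D to E spans two letter names (D-E), so the interval is some kind of second.
At 1 semitone, D#2→E2 falls one short of a major second: minor.

minor second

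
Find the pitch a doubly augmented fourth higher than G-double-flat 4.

Four letter names up from G: C.
A doubly augmented fourth is 7 semitones; 7 semitones up from Gbb4 gives C5.

C 5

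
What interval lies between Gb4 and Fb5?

minor seventh

G to F spans seven letter names (G-A-B-C-D-E-F) — that makes it a seventh of some quality.
Gb4 to Fb5 is 10 semitones, a half step short of the major seventh (11), so this is minor.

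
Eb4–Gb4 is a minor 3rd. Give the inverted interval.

Inverted interval numbers add to nine, so a third pairs with a sixth (3 + 6 = 9).
And minor becomes major under inversion, so we get a major sixth.

M6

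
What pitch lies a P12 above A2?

E4

The twelfth's letter: A up five letter names plus an octave → E.
A perfect twelfth spans 19 semitones, so from A2 the target pitch is E4.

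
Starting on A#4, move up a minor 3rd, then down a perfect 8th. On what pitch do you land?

C#4

A minor third up from A#4 is C#5.
Down a perfect octave from C#5: C#4 (12 semitones down).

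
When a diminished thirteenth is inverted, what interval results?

First reduce the compound diminished thirteenth to its simple form, a diminished sixth.
Inverted interval numbers add to nine, so a sixth pairs with a third (6 + 3 = 9).
And diminished becomes augmented under inversion, so we get an augmented third.

augmented 3rd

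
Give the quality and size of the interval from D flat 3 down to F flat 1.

M13

Descending from Db3 to Fb1 is the same interval as ascending Fb1 to Db3.
F to D spans six letter names (F-G-A-B-C-D), plus an octave — that makes it a thirteenth of some quality.
Counting semitones, Fb1→Db3 is 21, which is the major thirteenth.
(Equivalently, a compound major sixth: a major sixth plus an octave.)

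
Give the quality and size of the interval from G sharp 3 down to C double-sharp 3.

diminished fifth

Descending from G#3 to C##3 is the same interval as ascending C##3 to G#3.
C to G spans five letter names (C-D-E-F-G), so the interval is some kind of fifth.
C##3 to G#3 spans 6 semitones — one semitone narrower than the perfect fifth (7) — giving a diminished fifth.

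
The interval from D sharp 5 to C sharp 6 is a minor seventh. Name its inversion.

M2

The rule of nine gives the new number: 9 − 7 = 2, so a seventh becomes a second.
The quality also flips — minor becomes major — giving a major second.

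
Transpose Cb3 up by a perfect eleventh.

The eleventh's letter: C up four letter names plus an octave → F.
Moving 17 semitones up from Cb3 (the size of a perfect eleventh) reaches Fb4.

Fb4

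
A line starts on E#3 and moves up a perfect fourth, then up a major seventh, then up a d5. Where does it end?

D#5

E#3 up a perfect fourth → A#3 (5 semitones).
Up a major seventh from A#3: G##4 (11 semitones up).
Up a diminished fifth from G##4: D#5 (6 semitones up).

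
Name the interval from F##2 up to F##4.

perfect fifteenth

F to F is the same letter name, plus 2 octaves: a fifteenth.
The perfect fifteenth spans 24 semitones, and F##2 to F##4 is exactly 24 semitones — so this is a perfect fifteenth.
(Equivalently, a compound perfect octave: a perfect octave plus an octave.)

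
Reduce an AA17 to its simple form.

Subtracting seven from the interval number removes an octave: 17 − 14 = 3.
Quality carries through unchanged, so the simple form is a doubly augmented third.

doubly augmented 3rd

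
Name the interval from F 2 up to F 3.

P8

F to F is the same letter name, plus an octave: an octave.
Counting semitones, F2→F3 is 12, which is the perfect octave.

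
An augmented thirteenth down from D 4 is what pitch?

Counting six letter names plus an octave down from D lands on F.
An augmented thirteenth is 22 semitones; 22 semitones down from D4 gives Fb2.

F flat 2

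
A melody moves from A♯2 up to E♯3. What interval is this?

P5

A to E spans five letter names (A-B-C-D-E) — that makes it a fifth of some quality.
Counting semitones, A#2→E#3 is 7, which is the perfect fifth.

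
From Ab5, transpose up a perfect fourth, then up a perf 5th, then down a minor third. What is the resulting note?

F6

Up a perfect fourth from Ab5: Db6 (5 semitones up).
Up a perfect fifth from Db6: Ab6 (7 semitones up).
A minor third down from Ab6 is F6.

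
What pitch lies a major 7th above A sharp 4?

The seventh takes the letter from A up to G.
Moving 11 semitones up from A#4 (the size of a major seventh) reaches G##5.

G double-sharp 5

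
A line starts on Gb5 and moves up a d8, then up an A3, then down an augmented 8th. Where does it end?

A diminished octave up from Gb5 is Gbb6.
Gbb6 up an augmented third → Bb6 (5 semitones).
Down an augmented octave from Bb6: Bbb5 (13 semitones down).

Bbb5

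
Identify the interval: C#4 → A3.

major third

Descending from C#4 to A3 is the same interval as ascending A3 to C#4.
A to C spans three letter names (A-B-C), so the interval is some kind of third.
The major third spans 4 semitones, and A3 to C#4 is exactly 4 semitones — so this is a major third.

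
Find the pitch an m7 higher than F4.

Counting seven letter names up from F lands on E.
Moving 10 semitones up from F4 (the size of a minor seventh) reaches Eb5.

Eb5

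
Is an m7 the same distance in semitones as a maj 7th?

No

A minor seventh spans 10 semitones; a major seventh spans 11 semitones. They differ by 1.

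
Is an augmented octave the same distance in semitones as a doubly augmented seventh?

Yes

An augmented octave = 13 semitones = a doubly augmented seventh; enharmonically equal.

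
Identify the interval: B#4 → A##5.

M7

B to A spans seven letter names (B-C-D-E-F-G-A): a seventh.
B#4 to A##5 is 11 semitones, matching the major seventh exactly, so the quality is major.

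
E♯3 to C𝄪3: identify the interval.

minor third

Descending from E#3 to C##3 is the same interval as ascending C##3 to E#3.
C to E spans three letter names (C-D-E) — that makes it a third of some quality.
C##3 to E#3 is 3 semitones, a half step short of the major third (4), so this is minor.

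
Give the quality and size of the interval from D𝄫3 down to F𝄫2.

major sixth

Descending from Dbb3 to Fbb2 is the same interval as ascending Fbb2 to Dbb3.
F to D spans six letter names (F-G-A-B-C-D) — that makes it a sixth of some quality.
The major sixth spans 9 semitones, and Fbb2 to Dbb3 is exactly 9 semitones — so this is a major sixth.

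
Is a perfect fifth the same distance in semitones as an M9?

No

7 semitones (perfect fifth) vs 14 semitones (major ninth): not equal.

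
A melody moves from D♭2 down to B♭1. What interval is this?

Descending from Db2 to Bb1 is the same interval as ascending Bb1 to Db2.
B to D spans three letter names (B-C-D): a third.
A major third would be 4 semitones, but Bb1 to Db2 is 3 — one semitone narrower, making it a minor third.

minor 3rd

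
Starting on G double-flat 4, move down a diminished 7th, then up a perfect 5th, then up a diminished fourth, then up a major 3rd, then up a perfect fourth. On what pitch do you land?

F flat 5

A diminished seventh down from Gbb4 is Ab3.
Up a perfect fifth from Ab3: Eb4 (7 semitones up).
Up a diminished fourth from Eb4: Abb4 (4 semitones up).
Up a major third from Abb4: Cb5 (4 semitones up).
Up a perfect fourth from Cb5: Fb5 (5 semitones up).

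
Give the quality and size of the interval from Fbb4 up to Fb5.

A8

F to F is the same letter name, plus an octave — that makes it an octave of some quality.
A perfect octave would be 12 semitones; Fbb4 to Fb5 is 13, one semitone wider, so the interval is augmented.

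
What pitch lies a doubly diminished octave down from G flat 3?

G sharp 2

For an octave the letter name doesn't change: still G, an octave down.
A doubly diminished octave is 10 semitones; 10 semitones down from Gb3 gives G#2.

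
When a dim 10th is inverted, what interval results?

First reduce the compound diminished tenth to its simple form, a diminished third.
Interval numbers invert to sum to nine: 3 + 6 = 9, so a third inverts to a sixth.
And diminished becomes augmented under inversion, so we get an augmented sixth.

augmented sixth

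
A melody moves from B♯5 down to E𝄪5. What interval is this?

Descending from B#5 to E##5 is the same interval as ascending E##5 to B#5.
E to B spans five letter names (E-F-G-A-B), so the interval is some kind of fifth.
The perfect fifth is 7 semitones; here we have 6, one semitone narrower: diminished.

diminished fifth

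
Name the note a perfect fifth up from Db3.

Ab3

Counting five letter names up from D lands on A.
A perfect fifth spans 7 semitones, so from Db3 the target pitch is Ab3.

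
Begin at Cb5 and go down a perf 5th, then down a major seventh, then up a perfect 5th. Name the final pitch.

Dbb4

A perfect fifth down from Cb5 is Fb4.
Down a major seventh from Fb4: Gbb3 (11 semitones down).
A perfect fifth up from Gbb3 is Dbb4.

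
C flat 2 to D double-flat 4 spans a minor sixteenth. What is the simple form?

minor 2nd

Each octave removed subtracts seven from the number: 16 − 14 = 2.
So a minor sixteenth is 2 octaves plus a minor second. The quality is unchanged.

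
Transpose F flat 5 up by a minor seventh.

Counting seven letter names up from F lands on E.
A minor seventh is 10 semitones; 10 semitones up from Fb5 gives Ebb6.

E double-flat 6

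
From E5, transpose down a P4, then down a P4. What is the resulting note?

F#4

A perfect fourth down from E5 is B4.
Down a perfect fourth from B4: F#4 (5 semitones down).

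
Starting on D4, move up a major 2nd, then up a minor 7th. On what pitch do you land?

D4 up a major second → E4 (2 semitones).
Up a minor seventh from E4: D5 (10 semitones up).

D5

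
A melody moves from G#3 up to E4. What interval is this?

G to E spans six letter names (G-A-B-C-D-E), so the interval is some kind of sixth.
G#3 to E4 is 8 semitones, a half step short of the major sixth (9), so this is minor.

minor sixth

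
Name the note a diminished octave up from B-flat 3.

The letter stays B (same as the start), shifted an octave up.
Moving 11 semitones up from Bb3 (the size of a diminished octave) reaches Bbb4.

B-double-flat 4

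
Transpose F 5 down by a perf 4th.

C 5

The fourth takes the letter from F down to C.
Moving 5 semitones down from F5 (the size of a perfect fourth) reaches C5.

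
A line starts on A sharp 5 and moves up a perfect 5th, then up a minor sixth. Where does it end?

C sharp 7

A#5 up a perfect fifth → E#6 (7 semitones).
A minor sixth up from E#6 is C#7.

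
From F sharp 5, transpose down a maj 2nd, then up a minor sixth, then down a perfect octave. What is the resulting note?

A major second down from F#5 is E5.
E5 up a minor sixth → C6 (8 semitones).
C6 down a perfect octave → C5 (12 semitones).

C 5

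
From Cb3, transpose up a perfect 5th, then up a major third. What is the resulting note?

Cb3 up a perfect fifth → Gb3 (7 semitones).
A major third up from Gb3 is Bb3.

Bb3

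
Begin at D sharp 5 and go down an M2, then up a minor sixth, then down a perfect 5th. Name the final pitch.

D 5

D#5 down a major second → C#5 (2 semitones).
A minor sixth up from C#5 is A5.
A5 down a perfect fifth → D5 (7 semitones).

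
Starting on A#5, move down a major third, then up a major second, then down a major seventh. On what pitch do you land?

A4

Down a major third from A#5: F#5 (4 semitones down).
A major second up from F#5 is G#5.
A major seventh down from G#5 is A4.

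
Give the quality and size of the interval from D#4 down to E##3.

diminished 7th

Descending from D#4 to E##3 is the same interval as ascending E##3 to D#4.
E to D spans seven letter names (E-F-G-A-B-C-D) — that makes it a seventh of some quality.
A major seventh would be 11 semitones; E##3 to D#4 is 9, two semitones narrower, so the interval is diminished.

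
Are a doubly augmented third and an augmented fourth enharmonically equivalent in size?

Both span 6 semitones: a doubly augmented third and an augmented fourth are the same chromatic distance.

Yes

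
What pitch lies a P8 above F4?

F5

The letter stays F (same as the start), shifted an octave up.
A perfect octave is 12 semitones; 12 semitones up from F4 gives F5.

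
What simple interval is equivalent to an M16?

Take out 2 octaves (14 from the number): 16 − 14 = 2.
So a major sixteenth is 2 octaves plus a major second. The quality is unchanged.

M2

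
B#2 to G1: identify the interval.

Descending from B#2 to G1 is the same interval as ascending G1 to B#2.
G to B spans three letter names (G-A-B), plus an octave — that makes it a tenth of some quality.
A major tenth would be 16 semitones; G1 to B#2 is 17, one semitone wider, so the interval is augmented.
(Equivalently, a compound augmented third: an augmented third plus an octave.)

augmented tenth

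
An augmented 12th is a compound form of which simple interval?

augmented 5th

Take out an octave (7 from the number): 12 − 7 = 5.
Quality carries through unchanged, so the simple form is an augmented fifth.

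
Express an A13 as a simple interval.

A6

Subtracting seven from the interval number removes an octave: 13 − 7 = 6.
Quality carries through unchanged, so the simple form is an augmented sixth.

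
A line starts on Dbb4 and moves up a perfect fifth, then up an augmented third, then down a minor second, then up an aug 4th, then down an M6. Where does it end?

G#4

A perfect fifth up from Dbb4 is Abb4.
Up an augmented third from Abb4: C5 (5 semitones up).
C5 down a minor second → B4 (1 semitone).
B4 up an augmented fourth → E#5 (6 semitones).
E#5 down a major sixth → G#4 (9 semitones).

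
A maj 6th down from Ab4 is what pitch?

Cb4

Counting six letter names down from A lands on C.
Moving 9 semitones down from Ab4 (the size of a major sixth) reaches Cb4.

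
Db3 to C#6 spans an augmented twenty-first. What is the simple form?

A7

Subtracting seven from the interval number removes an octave: 21 − 14 = 7.
That makes an augmented twenty-first a compound augmented seventh — 2 octaves plus an augmented seventh.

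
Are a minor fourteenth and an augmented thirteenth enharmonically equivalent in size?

A minor fourteenth spans 22 semitones, and an augmented thirteenth also spans 22 semitones — they're enharmonic.

Yes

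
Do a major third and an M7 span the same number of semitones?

A major third spans 4 semitones; a major seventh spans 11 semitones. They differ by 7.

No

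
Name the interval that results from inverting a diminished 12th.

augmented fourth

First reduce the compound diminished twelfth to its simple form, a diminished fifth.
Inverted interval numbers add to nine, so a fifth pairs with a fourth (5 + 4 = 9).
The quality also flips — diminished becomes augmented — giving an augmented fourth.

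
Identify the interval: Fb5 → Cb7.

P12

F to C spans five letter names (F-G-A-B-C), plus an octave, so the interval is some kind of twelfth.
The perfect twelfth spans 19 semitones, and Fb5 to Cb7 is exactly 19 semitones — so this is a perfect twelfth.
(Equivalently, a compound perfect fifth: a perfect fifth plus an octave.)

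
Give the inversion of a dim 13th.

augmented 3rd

First reduce the compound diminished thirteenth to its simple form, a diminished sixth.
The rule of nine gives the new number: 9 − 6 = 3, so a sixth becomes a third.
And diminished becomes augmented under inversion, so we get an augmented third.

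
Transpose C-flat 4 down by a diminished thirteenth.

The thirteenth's letter: C down six letter names plus an octave → E.
A diminished thirteenth is 19 semitones; 19 semitones down from Cb4 gives E2.

E 2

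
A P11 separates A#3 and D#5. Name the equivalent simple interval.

perfect 4th

Each octave removed subtracts seven from the number: 11 − 7 = 4.
Quality carries through unchanged, so the simple form is a perfect fourth.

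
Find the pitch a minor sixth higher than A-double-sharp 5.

F-double-sharp 6

Six letter names up from A: F.
A minor sixth is 8 semitones; 8 semitones up from A##5 gives F##6.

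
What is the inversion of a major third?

The rule of nine gives the new number: 9 − 3 = 6, so a third becomes a sixth.
Quality inverts too: major becomes minor. That makes the inversion a minor sixth.

minor 6th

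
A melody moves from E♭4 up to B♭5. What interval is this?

E to B spans five letter names (E-F-G-A-B), plus an octave — that makes it a twelfth of some quality.
Eb4 to Bb5 is 19 semitones, matching the perfect twelfth exactly, so the quality is perfect.
(Equivalently, a compound perfect fifth: a perfect fifth plus an octave.)

P12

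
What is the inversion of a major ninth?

First reduce the compound major ninth to its simple form, a major second.
Inverted interval numbers add to nine, so a second pairs with a seventh (2 + 7 = 9).
And major becomes minor under inversion, so we get a minor seventh.

m7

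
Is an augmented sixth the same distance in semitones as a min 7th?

An augmented sixth spans 10 semitones, and a minor seventh also spans 10 semitones — they're enharmonic.

Yes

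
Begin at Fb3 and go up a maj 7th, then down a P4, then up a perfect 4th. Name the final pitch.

A major seventh up from Fb3 is Eb4.
Eb4 down a perfect fourth → Bb3 (5 semitones).
Bb3 up a perfect fourth → Eb4 (5 semitones).

Eb4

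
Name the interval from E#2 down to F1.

Descending from E#2 to F1 is the same interval as ascending F1 to E#2.
F to E spans seven letter names (F-G-A-B-C-D-E): a seventh.
F1 to E#2 spans 12 semitones — one semitone wider than the major seventh (11) — giving an augmented seventh.

augmented seventh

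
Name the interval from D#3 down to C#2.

M9

Descending from D#3 to C#2 is the same interval as ascending C#2 to D#3.
C to D spans two letter names (C-D), plus an octave: a ninth.
The major ninth spans 14 semitones, and C#2 to D#3 is exactly 14 semitones — so this is a major ninth.
(Equivalently, a compound major second: a major second plus an octave.)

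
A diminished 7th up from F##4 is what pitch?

Counting seven letter names up from F lands on E.
Moving 9 semitones up from F##4 (the size of a diminished seventh) reaches E5.

E5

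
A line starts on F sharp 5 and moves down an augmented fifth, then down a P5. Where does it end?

E flat 4

Down an augmented fifth from F#5: Bb4 (8 semitones down).
Down a perfect fifth from Bb4: Eb4 (7 semitones down).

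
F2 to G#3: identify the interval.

F to G spans two letter names (F-G), plus an octave: a ninth.
F2 to G#3 spans 15 semitones — one semitone wider than the major ninth (14) — giving an augmented ninth.
(Equivalently, a compound augmented second: an augmented second plus an octave.)

A9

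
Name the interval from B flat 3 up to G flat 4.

B to G spans six letter names (B-C-D-E-F-G), so the interval is some kind of sixth.
Bb3 to Gb4 is 8 semitones, a half step short of the major sixth (9), so this is minor.

minor sixth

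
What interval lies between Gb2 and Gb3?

G to G is the same letter name, plus an octave: an octave.
Counting semitones, Gb2→Gb3 is 12, which is the perfect octave.

perfect octave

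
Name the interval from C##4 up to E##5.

major 10th

C to E spans three letter names (C-D-E), plus an octave: a tenth.
C##4 to E##5 is 16 semitones, matching the major tenth exactly, so the quality is major.
(Equivalently, a compound major third: a major third plus an octave.)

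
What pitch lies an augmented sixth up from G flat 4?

Counting six letter names up from G lands on E.
An augmented sixth is 10 semitones; 10 semitones up from Gb4 gives E5.

E 5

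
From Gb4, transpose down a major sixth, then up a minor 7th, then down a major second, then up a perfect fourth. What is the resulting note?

Down a major sixth from Gb4: Bbb3 (9 semitones down).
Bbb3 up a minor seventh → Abb4 (10 semitones).
Down a major second from Abb4: Gbb4 (2 semitones down).
Up a perfect fourth from Gbb4: Cbb5 (5 semitones up).

Cbb5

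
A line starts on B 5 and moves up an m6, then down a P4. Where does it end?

Up a minor sixth from B5: G6 (8 semitones up).
Down a perfect fourth from G6: D6 (5 semitones down).

D 6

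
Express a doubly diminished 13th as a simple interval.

Each octave removed subtracts seven from the number: 13 − 7 = 6.
That makes a doubly diminished thirteenth a compound doubly diminished sixth — an octave plus a doubly diminished sixth.

doubly diminished 6th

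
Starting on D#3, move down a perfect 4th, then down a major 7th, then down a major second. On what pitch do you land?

A1

Down a perfect fourth from D#3: A#2 (5 semitones down).
Down a major seventh from A#2: B1 (11 semitones down).
Down a major second from B1: A1 (2 semitones down).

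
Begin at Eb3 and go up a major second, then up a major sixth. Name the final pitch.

D4

Up a major second from Eb3: F3 (2 semitones up).
A major sixth up from F3 is D4.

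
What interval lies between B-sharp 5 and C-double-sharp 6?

B to C spans two letter names (B-C): a second.
The major second spans 2 semitones, and B#5 to C##6 is exactly 2 semitones — so this is a major second.

major second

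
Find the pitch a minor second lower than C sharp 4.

Counting two letter names down from C lands on B.
A minor second spans 1 semitone, so from C#4 the target pitch is B#3.

B sharp 3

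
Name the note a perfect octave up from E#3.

An octave keeps the letter name E, an octave up from E.
A perfect octave spans 12 semitones, so from E#3 the target pitch is E#4.

E#4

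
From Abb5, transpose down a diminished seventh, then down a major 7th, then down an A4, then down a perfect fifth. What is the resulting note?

Cbb3

Down a diminished seventh from Abb5: Bb4 (9 semitones down).
Bb4 down a major seventh → Cb4 (11 semitones).
An augmented fourth down from Cb4 is Gbb3.
A perfect fifth down from Gbb3 is Cbb3.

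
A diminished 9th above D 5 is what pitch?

E double-flat 6

The ninth's letter: D up two letter names plus an octave → E.
A diminished ninth spans 12 semitones, so from D5 the target pitch is Ebb6.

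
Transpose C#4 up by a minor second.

D4

Two letter names up from C: D.
A minor second is 1 semitone; 1 semitone up from C#4 gives D4.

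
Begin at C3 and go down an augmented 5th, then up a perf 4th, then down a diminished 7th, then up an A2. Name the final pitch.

An augmented fifth down from C3 is Fb2.
A perfect fourth up from Fb2 is Bbb2.
Bbb2 down a diminished seventh → C2 (9 semitones).
C2 up an augmented second → D#2 (3 semitones).

D#2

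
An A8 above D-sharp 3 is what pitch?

For an octave the letter name doesn't change: still D, an octave up.
An augmented octave is 13 semitones; 13 semitones up from D#3 gives D##4.

D-double-sharp 4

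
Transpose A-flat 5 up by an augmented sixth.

Six letter names up from A: F.
An augmented sixth is 10 semitones; 10 semitones up from Ab5 gives F#6.

F-sharp 6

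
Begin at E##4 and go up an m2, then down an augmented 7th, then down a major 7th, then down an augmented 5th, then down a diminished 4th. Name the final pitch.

A minor second up from E##4 is F##4.
An augmented seventh down from F##4 is G3.
G3 down a major seventh → Ab2 (11 semitones).
Ab2 down an augmented fifth → Dbb2 (8 semitones).
Dbb2 down a diminished fourth → Ab1 (4 semitones).

Ab1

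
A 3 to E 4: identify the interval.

A to E spans five letter names (A-B-C-D-E): a fifth.
A3 to E4 is 7 semitones, matching the perfect fifth exactly, so the quality is perfect.

perfect fifth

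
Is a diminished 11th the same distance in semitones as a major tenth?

Both span 16 semitones: a diminished eleventh and a major tenth are the same chromatic distance.

Yes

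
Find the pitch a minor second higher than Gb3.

Counting two letter names up from G lands on A.
Moving 1 semitone up from Gb3 (the size of a minor second) reaches Abb3.

Abb3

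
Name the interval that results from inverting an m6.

major third

Interval numbers invert to sum to nine: 6 + 3 = 9, so a sixth inverts to a third.
The quality also flips — minor becomes major — giving a major third.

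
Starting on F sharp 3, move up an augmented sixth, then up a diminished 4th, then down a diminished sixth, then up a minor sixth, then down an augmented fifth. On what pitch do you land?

An augmented sixth up from F#3 is D##4.
Up a diminished fourth from D##4: G#4 (4 semitones up).
Down a diminished sixth from G#4: B##3 (7 semitones down).
A minor sixth up from B##3 is G##4.
An augmented fifth down from G##4 is C#4.

C sharp 4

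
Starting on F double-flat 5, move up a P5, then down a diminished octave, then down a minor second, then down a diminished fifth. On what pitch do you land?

E 4

Fbb5 up a perfect fifth → Cbb6 (7 semitones).
Down a diminished octave from Cbb6: Cb5 (11 semitones down).
A minor second down from Cb5 is Bb4.
Bb4 down a diminished fifth → E4 (6 semitones).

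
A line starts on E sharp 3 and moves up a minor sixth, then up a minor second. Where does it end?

Up a minor sixth from E#3: C#4 (8 semitones up).
A minor second up from C#4 is D4.

D 4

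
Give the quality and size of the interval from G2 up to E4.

G to E spans six letter names (G-A-B-C-D-E), plus an octave — that makes it a thirteenth of some quality.
G2 to E4 is 21 semitones, matching the major thirteenth exactly, so the quality is major.
(Equivalently, a compound major sixth: a major sixth plus an octave.)

major thirteenth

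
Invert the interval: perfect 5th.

Inverted interval numbers add to nine, so a fifth pairs with a fourth (5 + 4 = 9).
Quality inverts too: perfect stays perfect. That makes the inversion a perfect fourth.

perfect 4th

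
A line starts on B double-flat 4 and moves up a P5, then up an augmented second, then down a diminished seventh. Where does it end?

Bbb4 up a perfect fifth → Fb5 (7 semitones).
Up an augmented second from Fb5: G5 (3 semitones up).
A diminished seventh down from G5 is A#4.

A sharp 4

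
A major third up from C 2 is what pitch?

E 2

Three letter names up from C: E.
A major third spans 4 semitones, so from C2 the target pitch is E2.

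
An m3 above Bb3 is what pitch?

Three letter names up from B: D.
Moving 3 semitones up from Bb3 (the size of a minor third) reaches Db4.

Db4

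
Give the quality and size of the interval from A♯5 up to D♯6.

A to D spans four letter names (A-B-C-D) — that makes it a fourth of some quality.
The perfect fourth spans 5 semitones, and A#5 to D#6 is exactly 5 semitones — so this is a perfect fourth.

perfect fourth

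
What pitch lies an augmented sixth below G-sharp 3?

Six letter names down from G: B.
Moving 10 semitones down from G#3 (the size of an augmented sixth) reaches Bb2.

B-flat 2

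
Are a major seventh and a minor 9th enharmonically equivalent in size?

No

A major seventh spans 11 semitones; a minor ninth spans 13 semitones. They differ by 2.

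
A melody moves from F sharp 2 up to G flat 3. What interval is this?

diminished ninth

F to G spans two letter names (F-G), plus an octave: a ninth.
The major ninth is 14 semitones; here we have 12, two semitones narrower: diminished.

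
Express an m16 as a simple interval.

minor 2nd

Each octave removed subtracts seven from the number: 16 − 14 = 2.
That makes a minor sixteenth a compound minor second — 2 octaves plus a minor second.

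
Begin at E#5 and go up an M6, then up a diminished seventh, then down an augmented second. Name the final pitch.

E#5 up a major sixth → C##6 (9 semitones).
Up a diminished seventh from C##6: B6 (9 semitones up).
An augmented second down from B6 is Ab6.

Ab6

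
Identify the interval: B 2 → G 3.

B to G spans six letter names (B-C-D-E-F-G), so the interval is some kind of sixth.
A major sixth would be 9 semitones, but B2 to G3 is 8 — one semitone narrower, making it a minor sixth.

minor sixth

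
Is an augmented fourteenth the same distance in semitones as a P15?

An augmented fourteenth spans 24 semitones, and a perfect fifteenth also spans 24 semitones — they're enharmonic.

Yes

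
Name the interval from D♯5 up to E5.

D to E spans two letter names (D-E), so the interval is some kind of second.
A major second would be 2 semitones, but D#5 to E5 is 1 — one semitone narrower, making it a minor second.

minor second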